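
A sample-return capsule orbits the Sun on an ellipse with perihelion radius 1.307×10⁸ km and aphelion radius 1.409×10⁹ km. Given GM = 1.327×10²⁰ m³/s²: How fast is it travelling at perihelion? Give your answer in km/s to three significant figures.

v ≈ 43.1 km/s

Semi-major axis a = (r_p + r_a)/2 = 7.6985×10⁸ km = 7.698×10¹¹ m.
Vis-viva: v² = μ(2/r − 1/a) = 1.327×10²⁰ × (1.530×10⁻¹¹ − 1.299×10⁻¹²) = 1.858×10⁹ m²/s².
v = 43110 m/s = 43.11 km/s.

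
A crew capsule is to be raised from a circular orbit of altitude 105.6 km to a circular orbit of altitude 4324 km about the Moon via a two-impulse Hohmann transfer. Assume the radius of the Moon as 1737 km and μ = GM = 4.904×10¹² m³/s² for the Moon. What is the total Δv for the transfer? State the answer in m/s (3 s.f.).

Δv_total ≈ 674 m/s

r₁ = 1737 + 105.6 = 1842.6 km = 1.8426×10⁶ m.
r₂ = 1737 + 4324 = 6061.0 km = 6.0610×10⁶ m.
Transfer ellipse a_t = (r₁ + r₂)/2 = 3.952×10⁶ m.
At r₁: circular v_c1 = √(μ/r₁) = 1631 m/s; transfer-perilune v_p = √[μ(2/r₁ − 1/a_t)] = 2020 m/s.
Δv₁ = v_p − v_c1 = 389.0 m/s.
At r₂: circular v_c2 = √(μ/r₂) = 899.5 m/s; transfer-apolune v_a = √[μ(2/r₂ − 1/a_t)] = 614.2 m/s.
Δv₂ = v_c2 − v_a = 285.3 m/s.
Total Δv = Δv₁ + Δv₂ = 674.3 m/s.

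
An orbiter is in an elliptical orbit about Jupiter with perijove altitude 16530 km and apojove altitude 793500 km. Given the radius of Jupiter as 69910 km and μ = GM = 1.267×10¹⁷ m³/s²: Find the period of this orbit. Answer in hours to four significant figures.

r_p = 69910 + 16530 = 86440 km = 8.6440×10⁷ m.
r_a = 69910 + 793500 = 863410 km = 8.6341×10⁸ m.
Semi-major axis a = (r_p + r_a)/2 = (86440 + 8.6341×10⁵)/2 = 4.7492×10⁵ km = 4.749×10⁸ m.
By Kepler's third law T = 2π√(a³/μ) = 2π × 2.908×10⁴ = 1.827×10⁵ s.
= 50.75 hours.

T ≈ 50.75 hours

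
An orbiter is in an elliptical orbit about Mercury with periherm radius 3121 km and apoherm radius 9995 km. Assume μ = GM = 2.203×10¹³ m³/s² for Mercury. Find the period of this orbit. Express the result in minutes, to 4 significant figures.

Semi-major axis a = (r_p + r_a)/2 = (3121.0 + 9995.0)/2 = 6558.0 km = 6.558×10⁶ m.
By Kepler's third law T = 2π√(a³/μ) = 2π × 3.578×10³ = 2.248×10⁴ s.
= 374.7 minutes.

T ≈ 374.7 minutes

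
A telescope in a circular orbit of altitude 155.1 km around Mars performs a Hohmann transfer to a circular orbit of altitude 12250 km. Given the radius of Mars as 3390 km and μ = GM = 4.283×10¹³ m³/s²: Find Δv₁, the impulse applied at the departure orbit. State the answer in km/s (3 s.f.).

Δv ≈ 0.962 km/s

r₁ = 3390 + 155.1 = 3545.1 km = 3.5451×10⁶ m.
r₂ = 3390 + 12250 = 15640 km = 1.5640×10⁷ m.
Transfer ellipse a_t = (r₁ + r₂)/2 = 9.593×10⁶ m.
At r₁: circular v_c1 = √(μ/r₁) = 3476 m/s; transfer-periapsis v_p = √[μ(2/r₁ − 1/a_t)] = 4438 m/s.
Δv₁ = v_p − v_c1 = 962.4 m/s.
= 0.9624 km/s.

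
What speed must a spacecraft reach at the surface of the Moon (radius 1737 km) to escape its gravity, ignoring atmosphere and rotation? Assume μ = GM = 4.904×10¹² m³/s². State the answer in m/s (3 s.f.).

r = R = 1.737×10⁶ m.
Escape speed v_esc = √(2μ/r) = √(2 × 4.904×10¹² / 1.737×10⁶) = √(5.647×10⁶) = 2376 m/s.

v_esc ≈ 2380 m/s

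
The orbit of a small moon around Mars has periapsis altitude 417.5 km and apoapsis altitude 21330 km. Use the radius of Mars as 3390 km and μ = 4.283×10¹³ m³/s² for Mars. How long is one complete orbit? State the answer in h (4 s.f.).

r_p = 3390 + 417.5 = 3807.5 km = 3.8075×10⁶ m.
r_a = 3390 + 21330 = 24720 km = 2.4720×10⁷ m.
Semi-major axis a = (r_p + r_a)/2 = (3807.5 + 24720)/2 = 14264 km = 1.426×10⁷ m.
By Kepler's third law T = 2π√(a³/μ) = 2π × 8.231×10³ = 5.172×10⁴ s.
= 14.37 h.

T ≈ 14.37 h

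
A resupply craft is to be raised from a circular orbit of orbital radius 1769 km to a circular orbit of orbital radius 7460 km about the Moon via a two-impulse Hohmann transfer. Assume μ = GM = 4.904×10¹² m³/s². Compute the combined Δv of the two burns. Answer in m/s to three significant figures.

Δv_total ≈ 761 m/s

r₁ = 1769 km = 1.769×10⁶ m.
r₂ = 7460 km = 7.460×10⁶ m.
Transfer ellipse a_t = (r₁ + r₂)/2 = 4.614×10⁶ m.
At r₁: circular v_c1 = √(μ/r₁) = 1665 m/s; transfer-perilune v_p = √[μ(2/r₁ − 1/a_t)] = 2117 m/s.
Δv₁ = v_p − v_c1 = 452.0 m/s.
At r₂: circular v_c2 = √(μ/r₂) = 810.8 m/s; transfer-apolune v_a = √[μ(2/r₂ − 1/a_t)] = 502.0 m/s.
Δv₂ = v_c2 − v_a = 308.8 m/s.
Total Δv = Δv₁ + Δv₂ = 760.8 m/s.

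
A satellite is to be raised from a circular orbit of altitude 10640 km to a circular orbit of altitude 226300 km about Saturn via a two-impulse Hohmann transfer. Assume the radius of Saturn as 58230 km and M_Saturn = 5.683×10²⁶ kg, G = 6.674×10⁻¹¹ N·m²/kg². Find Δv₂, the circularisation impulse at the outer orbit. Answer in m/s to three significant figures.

Δv ≈ 4340 m/s

μ = GM = 6.674×10⁻¹¹ × 5.683×10²⁶ = 3.793×10¹⁶ m³/s².
r₁ = 58230 + 10640 = 68870 km = 6.8870×10⁷ m.
r₂ = 58230 + 226300 = 284530 km = 2.8453×10⁸ m.
Transfer ellipse a_t = (r₁ + r₂)/2 = 1.767×10⁸ m.
At r₁: circular v_c1 = √(μ/r₁) = 23470 m/s; transfer-perikrone v_p = √[μ(2/r₁ − 1/a_t)] = 29780 m/s.
At r₂: circular v_c2 = √(μ/r₂) = 11550 m/s; transfer-apokrone v_a = √[μ(2/r₂ − 1/a_t)] = 7208 m/s.
Δv₂ = v_c2 − v_a = 4338 m/s.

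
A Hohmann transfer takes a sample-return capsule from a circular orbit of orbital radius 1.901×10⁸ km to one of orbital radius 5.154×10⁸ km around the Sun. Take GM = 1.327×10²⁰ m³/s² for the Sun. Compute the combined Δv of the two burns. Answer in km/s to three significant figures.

Δv_total ≈ 9.78 km/s

r₁ = 1.901×10⁸ km = 1.901×10¹¹ m.
r₂ = 5.154×10⁸ km = 5.154×10¹¹ m.
Transfer ellipse a_t = (r₁ + r₂)/2 = 3.528×10¹¹ m.
At r₁: circular v_c1 = √(μ/r₁) = 26420 m/s; transfer-perihelion v_p = √[μ(2/r₁ − 1/a_t)] = 31940 m/s.
Δv₁ = v_p − v_c1 = 5515 m/s.
At r₂: circular v_c2 = √(μ/r₂) = 16050 m/s; transfer-aphelion v_a = √[μ(2/r₂ − 1/a_t)] = 11780 m/s.
Δv₂ = v_c2 − v_a = 4267 m/s.
Total Δv = Δv₁ + Δv₂ = 9782 m/s = 9.782 km/s.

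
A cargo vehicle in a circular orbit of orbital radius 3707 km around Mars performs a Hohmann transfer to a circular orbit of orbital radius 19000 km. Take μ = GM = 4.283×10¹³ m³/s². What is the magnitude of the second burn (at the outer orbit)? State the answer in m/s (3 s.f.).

r₁ = 3707 km = 3.707×10⁶ m.
r₂ = 19000 km = 1.900×10⁷ m.
Transfer ellipse a_t = (r₁ + r₂)/2 = 1.135×10⁷ m.
At r₁: circular v_c1 = √(μ/r₁) = 3399 m/s; transfer-periapsis v_p = √[μ(2/r₁ − 1/a_t)] = 4397 m/s.
At r₂: circular v_c2 = √(μ/r₂) = 1501 m/s; transfer-apoapsis v_a = √[μ(2/r₂ − 1/a_t)] = 857.9 m/s.
Δv₂ = v_c2 − v_a = 643.5 m/s.

Δv ≈ 643 m/s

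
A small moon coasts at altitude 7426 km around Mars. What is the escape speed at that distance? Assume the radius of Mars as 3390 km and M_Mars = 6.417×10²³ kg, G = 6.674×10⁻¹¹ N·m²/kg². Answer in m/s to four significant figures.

μ = GM = 6.674×10⁻¹¹ × 6.417×10²³ = 4.283×10¹³ m³/s².
r = 3390 + 7426 = 10816 km = 1.0816×10⁷ m.
Escape speed v_esc = √(2μ/r) = √(2 × 4.283×10¹³ / 1.082×10⁷) = √(7.919×10⁶) = 2814 m/s.

v_esc ≈ 2814 m/s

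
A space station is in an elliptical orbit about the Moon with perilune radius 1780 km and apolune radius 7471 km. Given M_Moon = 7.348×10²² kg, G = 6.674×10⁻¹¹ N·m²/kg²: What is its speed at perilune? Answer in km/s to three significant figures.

v ≈ 2.11 km/s

μ = GM = 6.674×10⁻¹¹ × 7.348×10²² = 4.904×10¹² m³/s².
Semi-major axis a = (r_p + r_a)/2 = 4625.5 km = 4.626×10⁶ m.
Vis-viva: v² = μ(2/r − 1/a) = 4.904×10¹² × (1.124×10⁻⁶ − 2.162×10⁻⁷) = 4.450×10⁶ m²/s².
v = 2109 m/s = 2.109 km/s.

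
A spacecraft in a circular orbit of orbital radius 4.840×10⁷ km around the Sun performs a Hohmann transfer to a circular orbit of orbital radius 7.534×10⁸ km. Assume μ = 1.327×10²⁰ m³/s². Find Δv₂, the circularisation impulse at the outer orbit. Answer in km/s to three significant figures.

r₁ = 4.840×10⁷ km = 4.840×10¹⁰ m.
r₂ = 7.534×10⁸ km = 7.534×10¹¹ m.
Transfer ellipse a_t = (r₁ + r₂)/2 = 4.009×10¹¹ m.
At r₁: circular v_c1 = √(μ/r₁) = 52360 m/s; transfer-perihelion v_p = √[μ(2/r₁ − 1/a_t)] = 71780 m/s.
At r₂: circular v_c2 = √(μ/r₂) = 13270 m/s; transfer-aphelion v_a = √[μ(2/r₂ − 1/a_t)] = 4611 m/s.
Δv₂ = v_c2 − v_a = 8660 m/s.
= 8.660 km/s.

Δv ≈ 8.66 km/s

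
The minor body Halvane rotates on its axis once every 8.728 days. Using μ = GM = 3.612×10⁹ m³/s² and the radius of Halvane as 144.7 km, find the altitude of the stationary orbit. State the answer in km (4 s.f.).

T = 8.728 days = 7.541×10⁵ s.
A synchronous orbit has period T, so by Kepler's third law a = (μT²/4π²)^(1/3).
μT²/4π² = 3.612×10⁹ × (7.541×10⁵)² / 39.48 = 5.203×10¹⁹ m³.
a = 3.733×10⁶ m = 3733.2 km.
Altitude h = a − R = 3733.2 − 144.7 = 3588.5 km.

h_sync ≈ 3589 km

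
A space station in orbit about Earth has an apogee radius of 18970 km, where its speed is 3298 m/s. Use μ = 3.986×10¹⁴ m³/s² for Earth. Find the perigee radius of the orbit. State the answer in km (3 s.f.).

r_a = 1.897×10⁷ m.
Specific energy ε = v²/2 − μ/r = -1.557×10⁷ J/kg, so a = −μ/(2ε) = 1.280×10⁷ m.
The apsides satisfy r_p + r_a = 2a, so the perigee radius is 2a − r_a = 6.624×10⁶ m = 6624.4 km.

perigee radius ≈ 6620 km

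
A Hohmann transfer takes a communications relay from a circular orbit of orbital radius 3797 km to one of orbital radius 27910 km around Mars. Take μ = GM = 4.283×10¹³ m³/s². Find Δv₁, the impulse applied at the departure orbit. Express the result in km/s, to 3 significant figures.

Δv ≈ 1.10 km/s

r₁ = 3797 km = 3.797×10⁶ m.
r₂ = 27910 km = 2.791×10⁷ m.
Transfer ellipse a_t = (r₁ + r₂)/2 = 1.585×10⁷ m.
At r₁: circular v_c1 = √(μ/r₁) = 3359 m/s; transfer-periapsis v_p = √[μ(2/r₁ − 1/a_t)] = 4456 m/s.
Δv₁ = v_p − v_c1 = 1098 m/s.
= 1.098 km/s.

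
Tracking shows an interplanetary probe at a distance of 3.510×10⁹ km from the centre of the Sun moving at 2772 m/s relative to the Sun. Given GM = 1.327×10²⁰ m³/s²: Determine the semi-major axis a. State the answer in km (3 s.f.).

r = 3.510×10¹² m.
Vis-viva rearranged: 1/a = 2/r − v²/μ = 5.698×10⁻¹³ − 5.790×10⁻¹⁴ = 5.119×10⁻¹³ m⁻¹.
a = 1.954×10¹² m = 1.9535×10⁹ km.

a ≈ 1.95×10⁹ km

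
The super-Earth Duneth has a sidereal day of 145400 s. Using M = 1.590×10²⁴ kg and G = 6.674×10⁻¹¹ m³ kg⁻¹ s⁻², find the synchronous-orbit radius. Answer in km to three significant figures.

r_sync ≈ 38400 km

μ = GM = 6.674×10⁻¹¹ × 1.590×10²⁴ = 1.061×10¹⁴ m³/s².
A synchronous orbit has period T, so by Kepler's third law a = (μT²/4π²)^(1/3).
μT²/4π² = 1.061×10¹⁴ × (1.454×10⁵)² / 39.48 = 5.683×10²² m³.
a = 3.845×10⁷ m = 38446 km.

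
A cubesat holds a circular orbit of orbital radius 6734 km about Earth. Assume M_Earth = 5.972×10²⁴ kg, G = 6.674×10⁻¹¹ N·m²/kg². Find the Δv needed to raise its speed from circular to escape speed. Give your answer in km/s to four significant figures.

μ = GM = 6.674×10⁻¹¹ × 5.972×10²⁴ = 3.986×10¹⁴ m³/s².
r = 6734 km = 6.734×10⁶ m.
Circular speed v_c = √(μ/r) = 7693 m/s.
Escape speed v_esc = √(2μ/r) = √2 × v_c = 10880 m/s.
Δv = v_esc − v_c = 3187 m/s = 3.187 km/s.

Δv ≈ 3.187 km/s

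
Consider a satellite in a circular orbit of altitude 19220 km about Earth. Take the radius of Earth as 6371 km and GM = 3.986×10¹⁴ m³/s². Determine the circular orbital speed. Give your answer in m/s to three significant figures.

r = 6371 + 19220 = 25591 km = 2.5591×10⁷ m.
For a circular orbit v = √(μ/r) = √(3.986×10¹⁴ / 2.559×10⁷) = √(1.558×10⁷) = 3947 m/s.

v ≈ 3950 m/s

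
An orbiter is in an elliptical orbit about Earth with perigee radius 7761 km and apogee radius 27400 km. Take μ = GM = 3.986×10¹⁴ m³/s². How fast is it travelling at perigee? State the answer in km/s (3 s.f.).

v ≈ 8.95 km/s

Semi-major axis a = (r_p + r_a)/2 = 17580 km = 1.758×10⁷ m.
Vis-viva: v² = μ(2/r − 1/a) = 3.986×10¹⁴ × (2.577×10⁻⁷ − 5.688×10⁻⁸) = 8.005×10⁷ m²/s².
v = 8947 m/s = 8.947 km/s.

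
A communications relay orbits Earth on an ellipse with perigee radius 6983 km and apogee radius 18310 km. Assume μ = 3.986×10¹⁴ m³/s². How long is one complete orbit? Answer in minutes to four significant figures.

Semi-major axis a = (r_p + r_a)/2 = (6983.0 + 18310)/2 = 12646 km = 1.265×10⁷ m.
By Kepler's third law T = 2π√(a³/μ) = 2π × 2.253×10³ = 1.415×10⁴ s.
= 235.9 minutes.

T ≈ 235.9 minutes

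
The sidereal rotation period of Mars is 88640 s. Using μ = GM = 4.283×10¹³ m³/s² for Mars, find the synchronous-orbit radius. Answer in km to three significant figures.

r_sync ≈ 20400 km

A synchronous orbit has period T, so by Kepler's third law a = (μT²/4π²)^(1/3).
μT²/4π² = 4.283×10¹³ × (8.864×10⁴)² / 39.48 = 8.524×10²¹ m³.
a = 2.043×10⁷ m = 20428 km.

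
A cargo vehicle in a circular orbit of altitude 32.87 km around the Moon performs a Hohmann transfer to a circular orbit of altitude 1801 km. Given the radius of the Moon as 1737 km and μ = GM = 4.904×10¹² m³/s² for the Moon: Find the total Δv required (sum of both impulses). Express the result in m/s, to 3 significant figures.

Δv_total ≈ 473 m/s

r₁ = 1737 + 32.87 = 1769.9 km = 1.7699×10⁶ m.
r₂ = 1737 + 1801 = 3538.0 km = 3.5380×10⁶ m.
Transfer ellipse a_t = (r₁ + r₂)/2 = 2.654×10⁶ m.
At r₁: circular v_c1 = √(μ/r₁) = 1665 m/s; transfer-perilune v_p = √[μ(2/r₁ − 1/a_t)] = 1922 m/s.
Δv₁ = v_p − v_c1 = 257.4 m/s.
At r₂: circular v_c2 = √(μ/r₂) = 1177 m/s; transfer-apolune v_a = √[μ(2/r₂ − 1/a_t)] = 961.4 m/s.
Δv₂ = v_c2 − v_a = 215.9 m/s.
Total Δv = Δv₁ + Δv₂ = 473.2 m/s.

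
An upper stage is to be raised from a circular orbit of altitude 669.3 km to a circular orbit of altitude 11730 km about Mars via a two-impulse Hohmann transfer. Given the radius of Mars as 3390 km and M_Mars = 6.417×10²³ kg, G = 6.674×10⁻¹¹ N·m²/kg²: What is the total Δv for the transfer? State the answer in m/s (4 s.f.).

Δv_total ≈ 1418 m/s

μ = GM = 6.674×10⁻¹¹ × 6.417×10²³ = 4.283×10¹³ m³/s².
r₁ = 3390 + 669.3 = 4059.3 km = 4.0593×10⁶ m.
r₂ = 3390 + 11730 = 15120 km = 1.5120×10⁷ m.
Transfer ellipse a_t = (r₁ + r₂)/2 = 9.590×10⁶ m.
At r₁: circular v_c1 = √(μ/r₁) = 3248 m/s; transfer-periapsis v_p = √[μ(2/r₁ − 1/a_t)] = 4079 m/s.
Δv₁ = v_p − v_c1 = 830.4 m/s.
At r₂: circular v_c2 = √(μ/r₂) = 1683 m/s; transfer-apoapsis v_a = √[μ(2/r₂ − 1/a_t)] = 1095 m/s.
Δv₂ = v_c2 − v_a = 588.0 m/s.
Total Δv = Δv₁ + Δv₂ = 1418 m/s.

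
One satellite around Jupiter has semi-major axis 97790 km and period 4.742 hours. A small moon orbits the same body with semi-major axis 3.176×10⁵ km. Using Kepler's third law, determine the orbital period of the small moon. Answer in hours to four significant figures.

T₂ ≈ 27.75 hours

Kepler's third law: T² ∝ a³, so T₂ = T₁ (a₂/a₁)^(3/2).
a₂/a₁ = 3.248, (a₂/a₁)^(3/2) = 5.853.
T₂ = 4.742 × 5.853 = 27.75 hours.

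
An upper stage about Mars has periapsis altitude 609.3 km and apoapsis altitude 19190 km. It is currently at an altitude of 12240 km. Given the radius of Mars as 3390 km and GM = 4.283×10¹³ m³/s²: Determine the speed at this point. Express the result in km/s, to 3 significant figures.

v ≈ 1.50 km/s

r_p = 3390 + 609.3 = 3999.3 km = 3.9993×10⁶ m.
r_a = 3390 + 19190 = 22580 km = 2.2580×10⁷ m.
r = 3390 + 12240 = 15630 km = 1.563×10⁷ m.
Semi-major axis a = (r_p + r_a)/2 = 13290 km = 1.329×10⁷ m.
Vis-viva: v² = μ(2/r − 1/a) = 4.283×10¹³ × (1.280×10⁻⁷ − 7.525×10⁻⁸) = 2.258×10⁶ m²/s².
v = 1503 m/s = 1.503 km/s.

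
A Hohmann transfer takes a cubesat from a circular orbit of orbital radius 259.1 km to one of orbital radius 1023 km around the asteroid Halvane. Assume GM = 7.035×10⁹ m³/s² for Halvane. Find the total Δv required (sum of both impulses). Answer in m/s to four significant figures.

r₁ = 259.1 km = 2.591×10⁵ m.
r₂ = 1023 km = 1.023×10⁶ m.
Transfer ellipse a_t = (r₁ + r₂)/2 = 6.410×10⁵ m.
At r₁: circular v_c1 = √(μ/r₁) = 164.8 m/s; transfer-periapsis v_p = √[μ(2/r₁ − 1/a_t)] = 208.2 m/s.
Δv₁ = v_p − v_c1 = 43.38 m/s.
At r₂: circular v_c2 = √(μ/r₂) = 82.93 m/s; transfer-apoapsis v_a = √[μ(2/r₂ − 1/a_t)] = 52.72 m/s.
Δv₂ = v_c2 − v_a = 30.21 m/s.
Total Δv = Δv₁ + Δv₂ = 73.58 m/s.

Δv_total ≈ 73.58 m/s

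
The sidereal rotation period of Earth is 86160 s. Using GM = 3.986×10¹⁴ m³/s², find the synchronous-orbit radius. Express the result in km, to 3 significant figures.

A synchronous orbit has period T, so by Kepler's third law a = (μT²/4π²)^(1/3).
μT²/4π² = 3.986×10¹⁴ × (8.616×10⁴)² / 39.48 = 7.495×10²² m³.
a = 4.216×10⁷ m = 42163 km.

r_sync ≈ 42200 km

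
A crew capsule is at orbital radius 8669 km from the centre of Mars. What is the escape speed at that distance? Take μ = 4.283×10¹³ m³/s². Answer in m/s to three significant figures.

r = 8669 km = 8.669×10⁶ m.
Escape speed v_esc = √(2μ/r) = √(2 × 4.283×10¹³ / 8.669×10⁶) = √(9.881×10⁶) = 3143 m/s.

v_esc ≈ 3140 m/s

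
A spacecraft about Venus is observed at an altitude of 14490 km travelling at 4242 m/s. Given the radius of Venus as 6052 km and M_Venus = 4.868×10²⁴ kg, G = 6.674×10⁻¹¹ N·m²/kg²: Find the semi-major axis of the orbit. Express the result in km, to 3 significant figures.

a ≈ 23800 km

μ = GM = 6.674×10⁻¹¹ × 4.868×10²⁴ = 3.249×10¹⁴ m³/s².
r = 6052 + 14490 = 20542 km = 2.054×10⁷ m.
Vis-viva rearranged: 1/a = 2/r − v²/μ = 9.736×10⁻⁸ − 5.539×10⁻⁸ = 4.197×10⁻⁸ m⁻¹.
a = 2.382×10⁷ m = 23824 km.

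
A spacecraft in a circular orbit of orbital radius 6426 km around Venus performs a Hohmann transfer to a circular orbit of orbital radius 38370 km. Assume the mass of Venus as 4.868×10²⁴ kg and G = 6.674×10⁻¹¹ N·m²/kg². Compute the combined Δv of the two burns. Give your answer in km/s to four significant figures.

Δv_total ≈ 3.547 km/s

μ = GM = 6.674×10⁻¹¹ × 4.868×10²⁴ = 3.249×10¹⁴ m³/s².
r₁ = 6426 km = 6.426×10⁶ m.
r₂ = 38370 km = 3.837×10⁷ m.
Transfer ellipse a_t = (r₁ + r₂)/2 = 2.240×10⁷ m.
At r₁: circular v_c1 = √(μ/r₁) = 7110 m/s; transfer-periapsis v_p = √[μ(2/r₁ − 1/a_t)] = 9307 m/s.
Δv₁ = v_p − v_c1 = 2196 m/s.
At r₂: circular v_c2 = √(μ/r₂) = 2910 m/s; transfer-apoapsis v_a = √[μ(2/r₂ − 1/a_t)] = 1559 m/s.
Δv₂ = v_c2 − v_a = 1351 m/s.
Total Δv = Δv₁ + Δv₂ = 3547 m/s = 3.547 km/s.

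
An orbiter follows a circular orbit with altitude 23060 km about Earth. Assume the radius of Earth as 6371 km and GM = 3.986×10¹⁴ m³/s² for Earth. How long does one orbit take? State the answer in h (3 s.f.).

r = 6371 + 23060 = 29431 km = 2.9431×10⁷ m.
Kepler's third law: T = 2π√(r³/μ) = 2π√((2.943×10⁷)³ / 3.986×10¹⁴).
r³/μ = 6.396×10⁷ s², so T = 2π × 7.997×10³ = 5.025×10⁴ s.
Converting: 5.025×10⁴ s ÷ 3600 = 13.96 h.

T ≈ 14.0 h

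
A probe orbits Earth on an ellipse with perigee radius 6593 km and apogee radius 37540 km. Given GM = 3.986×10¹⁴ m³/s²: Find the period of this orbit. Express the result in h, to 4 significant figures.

Semi-major axis a = (r_p + r_a)/2 = (6593.0 + 37540)/2 = 22066 km = 2.207×10⁷ m.
By Kepler's third law T = 2π√(a³/μ) = 2π × 5.192×10³ = 3.262×10⁴ s.
= 9.062 h.

T ≈ 9.062 h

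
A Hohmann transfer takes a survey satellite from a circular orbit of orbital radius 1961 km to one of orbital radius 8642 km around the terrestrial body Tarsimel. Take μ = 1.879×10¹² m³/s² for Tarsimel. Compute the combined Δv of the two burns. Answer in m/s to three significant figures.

r₁ = 1961 km = 1.961×10⁶ m.
r₂ = 8642 km = 8.642×10⁶ m.
Transfer ellipse a_t = (r₁ + r₂)/2 = 5.302×10⁶ m.
At r₁: circular v_c1 = √(μ/r₁) = 978.9 m/s; transfer-periapsis v_p = √[μ(2/r₁ − 1/a_t)] = 1250 m/s.
Δv₁ = v_p − v_c1 = 270.9 m/s.
At r₂: circular v_c2 = √(μ/r₂) = 466.3 m/s; transfer-apoapsis v_a = √[μ(2/r₂ − 1/a_t)] = 283.6 m/s.
Δv₂ = v_c2 − v_a = 182.7 m/s.
Total Δv = Δv₁ + Δv₂ = 453.6 m/s.

Δv_total ≈ 454 m/s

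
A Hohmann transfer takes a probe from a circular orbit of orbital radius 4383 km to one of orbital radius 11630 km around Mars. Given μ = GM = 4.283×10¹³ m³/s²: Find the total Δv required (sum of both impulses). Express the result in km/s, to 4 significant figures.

Δv_total ≈ 1.141 km/s

r₁ = 4383 km = 4.383×10⁶ m.
r₂ = 11630 km = 1.163×10⁷ m.
Transfer ellipse a_t = (r₁ + r₂)/2 = 8.006×10⁶ m.
At r₁: circular v_c1 = √(μ/r₁) = 3126 m/s; transfer-periapsis v_p = √[μ(2/r₁ − 1/a_t)] = 3768 m/s.
Δv₁ = v_p − v_c1 = 641.5 m/s.
At r₂: circular v_c2 = √(μ/r₂) = 1919 m/s; transfer-apoapsis v_a = √[μ(2/r₂ − 1/a_t)] = 1420 m/s.
Δv₂ = v_c2 − v_a = 499.2 m/s.
Total Δv = Δv₁ + Δv₂ = 1141 m/s = 1.141 km/s.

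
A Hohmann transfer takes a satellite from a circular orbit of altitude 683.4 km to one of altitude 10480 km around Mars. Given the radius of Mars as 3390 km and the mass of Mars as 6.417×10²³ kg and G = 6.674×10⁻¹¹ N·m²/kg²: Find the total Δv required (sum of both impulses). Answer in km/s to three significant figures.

μ = GM = 6.674×10⁻¹¹ × 6.417×10²³ = 4.283×10¹³ m³/s².
r₁ = 3390 + 683.4 = 4073.4 km = 4.0734×10⁶ m.
r₂ = 3390 + 10480 = 13870 km = 1.3870×10⁷ m.
Transfer ellipse a_t = (r₁ + r₂)/2 = 8.972×10⁶ m.
At r₁: circular v_c1 = √(μ/r₁) = 3243 m/s; transfer-periapsis v_p = √[μ(2/r₁ − 1/a_t)] = 4032 m/s.
Δv₁ = v_p − v_c1 = 789.1 m/s.
At r₂: circular v_c2 = √(μ/r₂) = 1757 m/s; transfer-apoapsis v_a = √[μ(2/r₂ − 1/a_t)] = 1184 m/s.
Δv₂ = v_c2 − v_a = 573.2 m/s.
Total Δv = Δv₁ + Δv₂ = 1362 m/s = 1.362 km/s.

Δv_total ≈ 1.36 km/s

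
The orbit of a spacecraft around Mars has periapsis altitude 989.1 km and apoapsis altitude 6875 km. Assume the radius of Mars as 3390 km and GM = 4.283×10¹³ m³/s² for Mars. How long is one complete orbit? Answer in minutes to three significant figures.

r_p = 3390 + 989.1 = 4379.1 km = 4.3791×10⁶ m.
r_a = 3390 + 6875 = 10265 km = 1.0265×10⁷ m.
Semi-major axis a = (r_p + r_a)/2 = (4379.1 + 10265)/2 = 7322.1 km = 7.322×10⁶ m.
By Kepler's third law T = 2π√(a³/μ) = 2π × 3.027×10³ = 1.902×10⁴ s.
= 317.0 minutes.

T ≈ 317 minutes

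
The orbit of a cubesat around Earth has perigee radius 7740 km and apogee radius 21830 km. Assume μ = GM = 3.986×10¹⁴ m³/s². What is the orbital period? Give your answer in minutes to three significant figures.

Semi-major axis a = (r_p + r_a)/2 = (7740.0 + 21830)/2 = 14785 km = 1.478×10⁷ m.
By Kepler's third law T = 2π√(a³/μ) = 2π × 2.847×10³ = 1.789×10⁴ s.
= 298.2 minutes.

T ≈ 298 minutes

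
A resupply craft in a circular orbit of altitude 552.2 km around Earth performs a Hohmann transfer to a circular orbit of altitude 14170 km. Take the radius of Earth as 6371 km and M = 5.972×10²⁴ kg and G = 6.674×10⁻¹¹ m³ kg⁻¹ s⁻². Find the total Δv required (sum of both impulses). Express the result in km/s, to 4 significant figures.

Δv_total ≈ 2.970 km/s

μ = GM = 6.674×10⁻¹¹ × 5.972×10²⁴ = 3.986×10¹⁴ m³/s².
r₁ = 6371 + 552.2 = 6923.2 km = 6.9232×10⁶ m.
r₂ = 6371 + 14170 = 20541 km = 2.0541×10⁷ m.
Transfer ellipse a_t = (r₁ + r₂)/2 = 1.373×10⁷ m.
At r₁: circular v_c1 = √(μ/r₁) = 7588 m/s; transfer-perigee v_p = √[μ(2/r₁ − 1/a_t)] = 9280 m/s.
Δv₁ = v_p − v_c1 = 1692 m/s.
At r₂: circular v_c2 = √(μ/r₂) = 4405 m/s; transfer-apogee v_a = √[μ(2/r₂ − 1/a_t)] = 3128 m/s.
Δv₂ = v_c2 − v_a = 1277 m/s.
Total Δv = Δv₁ + Δv₂ = 2970 m/s = 2.970 km/s.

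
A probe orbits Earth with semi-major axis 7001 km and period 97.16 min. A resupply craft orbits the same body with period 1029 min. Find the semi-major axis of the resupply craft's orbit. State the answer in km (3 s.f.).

Kepler's third law: a³ ∝ T², so a₂ = a₁ (T₂/T₁)^(2/3).
T₂/T₁ = 10.59, (T₂/T₁)^(2/3) = 4.823.
a₂ = 7001 × 4.823 = 33760 km.

a₂ ≈ 33800 km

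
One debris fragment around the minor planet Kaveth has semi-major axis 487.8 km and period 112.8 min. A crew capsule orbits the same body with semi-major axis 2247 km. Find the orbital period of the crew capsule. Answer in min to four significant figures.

Kepler's third law: T² ∝ a³, so T₂ = T₁ (a₂/a₁)^(3/2).
a₂/a₁ = 4.606, (a₂/a₁)^(3/2) = 9.886.
T₂ = 112.8 × 9.886 = 1115 min.

T₂ ≈ 1115 min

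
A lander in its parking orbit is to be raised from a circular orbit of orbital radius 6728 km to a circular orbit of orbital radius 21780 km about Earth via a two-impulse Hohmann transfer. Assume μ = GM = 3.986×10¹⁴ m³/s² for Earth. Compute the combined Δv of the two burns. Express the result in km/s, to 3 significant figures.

r₁ = 6728 km = 6.728×10⁶ m.
r₂ = 21780 km = 2.178×10⁷ m.
Transfer ellipse a_t = (r₁ + r₂)/2 = 1.425×10⁷ m.
At r₁: circular v_c1 = √(μ/r₁) = 7697 m/s; transfer-perigee v_p = √[μ(2/r₁ − 1/a_t)] = 9515 m/s.
Δv₁ = v_p − v_c1 = 1817 m/s.
At r₂: circular v_c2 = √(μ/r₂) = 4278 m/s; transfer-apogee v_a = √[μ(2/r₂ − 1/a_t)] = 2939 m/s.
Δv₂ = v_c2 − v_a = 1339 m/s.
Total Δv = Δv₁ + Δv₂ = 3156 m/s = 3.156 km/s.

Δv_total ≈ 3.16 km/s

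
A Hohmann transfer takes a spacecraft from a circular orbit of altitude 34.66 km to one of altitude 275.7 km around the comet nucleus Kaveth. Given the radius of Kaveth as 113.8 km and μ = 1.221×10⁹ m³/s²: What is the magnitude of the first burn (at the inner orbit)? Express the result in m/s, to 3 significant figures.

r₁ = 113.8 + 34.66 = 148.46 km = 1.4846×10⁵ m.
r₂ = 113.8 + 275.7 = 389.50 km = 3.8950×10⁵ m.
Transfer ellipse a_t = (r₁ + r₂)/2 = 2.690×10⁵ m.
At r₁: circular v_c1 = √(μ/r₁) = 90.69 m/s; transfer-periapsis v_p = √[μ(2/r₁ − 1/a_t)] = 109.1 m/s.
Δv₁ = v_p − v_c1 = 18.44 m/s.

Δv ≈ 18.4 m/s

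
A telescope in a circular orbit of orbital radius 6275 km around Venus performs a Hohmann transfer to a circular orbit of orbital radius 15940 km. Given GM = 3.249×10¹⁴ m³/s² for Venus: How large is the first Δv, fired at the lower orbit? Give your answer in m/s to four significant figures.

Δv ≈ 1424 m/s

r₁ = 6275 km = 6.275×10⁶ m.
r₂ = 15940 km = 1.594×10⁷ m.
Transfer ellipse a_t = (r₁ + r₂)/2 = 1.111×10⁷ m.
At r₁: circular v_c1 = √(μ/r₁) = 7196 m/s; transfer-periapsis v_p = √[μ(2/r₁ − 1/a_t)] = 8620 m/s.
Δv₁ = v_p − v_c1 = 1424 m/s.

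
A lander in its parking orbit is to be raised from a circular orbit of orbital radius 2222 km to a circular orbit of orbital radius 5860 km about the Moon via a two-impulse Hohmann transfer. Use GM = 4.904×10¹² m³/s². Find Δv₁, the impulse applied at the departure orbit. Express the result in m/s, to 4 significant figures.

r₁ = 2222 km = 2.222×10⁶ m.
r₂ = 5860 km = 5.860×10⁶ m.
Transfer ellipse a_t = (r₁ + r₂)/2 = 4.041×10⁶ m.
At r₁: circular v_c1 = √(μ/r₁) = 1486 m/s; transfer-perilune v_p = √[μ(2/r₁ − 1/a_t)] = 1789 m/s.
Δv₁ = v_p − v_c1 = 303.4 m/s.

Δv ≈ 303.4 m/s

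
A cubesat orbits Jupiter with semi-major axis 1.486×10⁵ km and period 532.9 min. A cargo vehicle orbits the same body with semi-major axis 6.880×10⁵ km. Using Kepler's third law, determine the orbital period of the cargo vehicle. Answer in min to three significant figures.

Kepler's third law: T² ∝ a³, so T₂ = T₁ (a₂/a₁)^(3/2).
a₂/a₁ = 4.630, (a₂/a₁)^(3/2) = 9.962.
T₂ = 532.9 × 9.962 = 5309 min.

T₂ ≈ 5310 min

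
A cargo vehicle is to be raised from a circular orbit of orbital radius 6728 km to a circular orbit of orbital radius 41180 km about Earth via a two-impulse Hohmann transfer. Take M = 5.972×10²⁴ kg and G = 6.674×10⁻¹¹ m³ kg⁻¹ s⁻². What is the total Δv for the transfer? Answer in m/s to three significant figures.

Δv_total ≈ 3860 m/s

μ = GM = 6.674×10⁻¹¹ × 5.972×10²⁴ = 3.986×10¹⁴ m³/s².
r₁ = 6728 km = 6.728×10⁶ m.
r₂ = 41180 km = 4.118×10⁷ m.
Transfer ellipse a_t = (r₁ + r₂)/2 = 2.395×10⁷ m.
At r₁: circular v_c1 = √(μ/r₁) = 7697 m/s; transfer-perigee v_p = √[μ(2/r₁ − 1/a_t)] = 10090 m/s.
Δv₁ = v_p − v_c1 = 2395 m/s.
At r₂: circular v_c2 = √(μ/r₂) = 3111 m/s; transfer-apogee v_a = √[μ(2/r₂ − 1/a_t)] = 1649 m/s.
Δv₂ = v_c2 − v_a = 1462 m/s.
Total Δv = Δv₁ + Δv₂ = 3857 m/s.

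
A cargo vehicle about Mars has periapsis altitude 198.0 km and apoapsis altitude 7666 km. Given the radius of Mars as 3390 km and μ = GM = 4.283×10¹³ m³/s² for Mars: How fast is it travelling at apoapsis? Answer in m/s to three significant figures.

r_p = 3390 + 198.0 = 3588.0 km = 3.5880×10⁶ m.
r_a = 3390 + 7666 = 11056 km = 1.1056×10⁷ m.
Semi-major axis a = (r_p + r_a)/2 = 7322.0 km = 7.322×10⁶ m.
Vis-viva: v² = μ(2/r − 1/a) = 4.283×10¹³ × (1.809×10⁻⁷ − 1.366×10⁻⁷) = 1.898×10⁶ m²/s².
v = 1378 m/s.

v ≈ 1380 m/s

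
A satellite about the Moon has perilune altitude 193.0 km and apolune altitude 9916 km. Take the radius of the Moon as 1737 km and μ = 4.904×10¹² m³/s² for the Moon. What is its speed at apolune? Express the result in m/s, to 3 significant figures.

v ≈ 346 m/s

r_p = 1737 + 193.0 = 1930.0 km = 1.9300×10⁶ m.
r_a = 1737 + 9916 = 11653 km = 1.1653×10⁷ m.
Semi-major axis a = (r_p + r_a)/2 = 6791.5 km = 6.792×10⁶ m.
Vis-viva: v² = μ(2/r − 1/a) = 4.904×10¹² × (1.716×10⁻⁷ − 1.472×10⁻⁷) = 1.196×10⁵ m²/s².
v = 345.8 m/s.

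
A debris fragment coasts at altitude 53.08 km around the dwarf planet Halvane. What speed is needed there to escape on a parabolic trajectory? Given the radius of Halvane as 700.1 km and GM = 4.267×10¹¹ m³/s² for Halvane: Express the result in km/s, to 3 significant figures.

v_esc ≈ 1.06 km/s

r = 700.1 + 53.08 = 753.18 km = 7.5318×10⁵ m.
Escape speed v_esc = √(2μ/r) = √(2 × 4.267×10¹¹ / 7.532×10⁵) = √(1.133×10⁶) = 1064 m/s.
= 1.064 km/s.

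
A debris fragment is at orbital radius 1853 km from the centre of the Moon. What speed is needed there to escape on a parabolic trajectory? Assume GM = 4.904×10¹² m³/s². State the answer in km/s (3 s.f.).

r = 1853 km = 1.853×10⁶ m.
Escape speed v_esc = √(2μ/r) = √(2 × 4.904×10¹² / 1.853×10⁶) = √(5.293×10⁶) = 2301 m/s.
= 2.301 km/s.

v_esc ≈ 2.30 km/s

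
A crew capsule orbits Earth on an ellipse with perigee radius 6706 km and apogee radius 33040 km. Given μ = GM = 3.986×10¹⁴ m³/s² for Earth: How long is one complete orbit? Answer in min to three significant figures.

Semi-major axis a = (r_p + r_a)/2 = (6706.0 + 33040)/2 = 19873 km = 1.987×10⁷ m.
By Kepler's third law T = 2π√(a³/μ) = 2π × 4.437×10³ = 2.788×10⁴ s.
= 464.7 min.

T ≈ 465 min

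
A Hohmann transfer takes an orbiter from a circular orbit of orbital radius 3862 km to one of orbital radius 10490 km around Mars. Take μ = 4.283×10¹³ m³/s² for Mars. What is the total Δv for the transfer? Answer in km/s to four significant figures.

r₁ = 3862 km = 3.862×10⁶ m.
r₂ = 10490 km = 1.049×10⁷ m.
Transfer ellipse a_t = (r₁ + r₂)/2 = 7.176×10⁶ m.
At r₁: circular v_c1 = √(μ/r₁) = 3330 m/s; transfer-periapsis v_p = √[μ(2/r₁ − 1/a_t)] = 4026 m/s.
Δv₁ = v_p − v_c1 = 696.2 m/s.
At r₂: circular v_c2 = √(μ/r₂) = 2021 m/s; transfer-apoapsis v_a = √[μ(2/r₂ − 1/a_t)] = 1482 m/s.
Δv₂ = v_c2 − v_a = 538.3 m/s.
Total Δv = Δv₁ + Δv₂ = 1234 m/s = 1.234 km/s.

Δv_total ≈ 1.234 km/s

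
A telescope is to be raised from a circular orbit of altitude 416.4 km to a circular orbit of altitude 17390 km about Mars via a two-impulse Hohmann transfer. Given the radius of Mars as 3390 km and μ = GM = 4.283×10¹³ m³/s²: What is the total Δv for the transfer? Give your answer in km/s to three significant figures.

r₁ = 3390 + 416.4 = 3806.4 km = 3.8064×10⁶ m.
r₂ = 3390 + 17390 = 20780 km = 2.0780×10⁷ m.
Transfer ellipse a_t = (r₁ + r₂)/2 = 1.229×10⁷ m.
At r₁: circular v_c1 = √(μ/r₁) = 3354 m/s; transfer-periapsis v_p = √[μ(2/r₁ − 1/a_t)] = 4361 m/s.
Δv₁ = v_p − v_c1 = 1007 m/s.
At r₂: circular v_c2 = √(μ/r₂) = 1436 m/s; transfer-apoapsis v_a = √[μ(2/r₂ − 1/a_t)] = 798.9 m/s.
Δv₂ = v_c2 − v_a = 636.8 m/s.
Total Δv = Δv₁ + Δv₂ = 1644 m/s = 1.644 km/s.

Δv_total ≈ 1.64 km/s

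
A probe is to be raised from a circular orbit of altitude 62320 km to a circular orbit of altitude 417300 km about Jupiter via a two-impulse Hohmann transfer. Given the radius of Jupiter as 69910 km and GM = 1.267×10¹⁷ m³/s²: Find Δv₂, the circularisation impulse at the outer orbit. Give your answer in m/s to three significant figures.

r₁ = 69910 + 62320 = 132230 km = 1.3223×10⁸ m.
r₂ = 69910 + 417300 = 487210 km = 4.8721×10⁸ m.
Transfer ellipse a_t = (r₁ + r₂)/2 = 3.097×10⁸ m.
At r₁: circular v_c1 = √(μ/r₁) = 30950 m/s; transfer-perijove v_p = √[μ(2/r₁ − 1/a_t)] = 38820 m/s.
At r₂: circular v_c2 = √(μ/r₂) = 16130 m/s; transfer-apojove v_a = √[μ(2/r₂ − 1/a_t)] = 10540 m/s.
Δv₂ = v_c2 − v_a = 5589 m/s.

Δv ≈ 5590 m/s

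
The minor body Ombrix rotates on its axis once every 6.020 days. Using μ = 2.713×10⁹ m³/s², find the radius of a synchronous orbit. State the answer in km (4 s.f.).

T = 6.020 days = 5.201×10⁵ s.
A synchronous orbit has period T, so by Kepler's third law a = (μT²/4π²)^(1/3).
μT²/4π² = 2.713×10⁹ × (5.201×10⁵)² / 39.48 = 1.859×10¹⁹ m³.
a = 2.649×10⁶ m = 2649.1 km.

r_sync ≈ 2649 km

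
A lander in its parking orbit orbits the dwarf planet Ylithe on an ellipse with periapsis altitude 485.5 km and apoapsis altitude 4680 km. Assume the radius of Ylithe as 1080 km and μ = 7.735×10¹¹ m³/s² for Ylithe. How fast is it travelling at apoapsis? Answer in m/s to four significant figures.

v ≈ 239.6 m/s

r_p = 1080 + 485.5 = 1565.5 km = 1.5655×10⁶ m.
r_a = 1080 + 4680 = 5760.0 km = 5.7600×10⁶ m.
Semi-major axis a = (r_p + r_a)/2 = 3662.8 km = 3.663×10⁶ m.
Vis-viva: v² = μ(2/r − 1/a) = 7.735×10¹¹ × (3.472×10⁻⁷ − 2.730×10⁻⁷) = 5.740×10⁴ m²/s².
v = 239.6 m/s.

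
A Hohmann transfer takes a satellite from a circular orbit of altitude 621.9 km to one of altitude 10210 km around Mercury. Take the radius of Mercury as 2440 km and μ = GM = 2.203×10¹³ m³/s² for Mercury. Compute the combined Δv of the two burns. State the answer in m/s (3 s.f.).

r₁ = 2440 + 621.9 = 3061.9 km = 3.0619×10⁶ m.
r₂ = 2440 + 10210 = 12650 km = 1.2650×10⁷ m.
Transfer ellipse a_t = (r₁ + r₂)/2 = 7.856×10⁶ m.
At r₁: circular v_c1 = √(μ/r₁) = 2682 m/s; transfer-periherm v_p = √[μ(2/r₁ − 1/a_t)] = 3404 m/s.
Δv₁ = v_p − v_c1 = 721.4 m/s.
At r₂: circular v_c2 = √(μ/r₂) = 1320 m/s; transfer-apoherm v_a = √[μ(2/r₂ − 1/a_t)] = 823.9 m/s.
Δv₂ = v_c2 − v_a = 495.8 m/s.
Total Δv = Δv₁ + Δv₂ = 1217 m/s.

Δv_total ≈ 1220 m/s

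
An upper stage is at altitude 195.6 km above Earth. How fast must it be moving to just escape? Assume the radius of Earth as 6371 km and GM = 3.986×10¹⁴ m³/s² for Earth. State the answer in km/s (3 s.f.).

v_esc ≈ 11.0 km/s

r = 6371 + 195.6 = 6566.6 km = 6.5666×10⁶ m.
Escape speed v_esc = √(2μ/r) = √(2 × 3.986×10¹⁴ / 6.567×10⁶) = √(1.214×10⁸) = 11020 m/s.
= 11.02 km/s.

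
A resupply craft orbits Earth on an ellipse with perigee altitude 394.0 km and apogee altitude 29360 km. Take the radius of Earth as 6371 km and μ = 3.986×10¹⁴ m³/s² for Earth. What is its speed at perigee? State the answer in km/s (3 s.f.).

v ≈ 9.95 km/s

r_p = 6371 + 394.0 = 6765.0 km = 6.7650×10⁶ m.
r_a = 6371 + 29360 = 35731 km = 3.5731×10⁷ m.
Semi-major axis a = (r_p + r_a)/2 = 21248 km = 2.125×10⁷ m.
Vis-viva: v² = μ(2/r − 1/a) = 3.986×10¹⁴ × (2.956×10⁻⁷ − 4.706×10⁻⁸) = 9.908×10⁷ m²/s².
v = 9954 m/s = 9.954 km/s.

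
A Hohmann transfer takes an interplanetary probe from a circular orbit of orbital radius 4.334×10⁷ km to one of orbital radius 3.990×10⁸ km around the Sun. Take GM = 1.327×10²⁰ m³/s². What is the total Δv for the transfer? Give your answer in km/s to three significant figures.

Δv_total ≈ 29.2 km/s

r₁ = 4.334×10⁷ km = 4.334×10¹⁰ m.
r₂ = 3.990×10⁸ km = 3.990×10¹¹ m.
Transfer ellipse a_t = (r₁ + r₂)/2 = 2.212×10¹¹ m.
At r₁: circular v_c1 = √(μ/r₁) = 55330 m/s; transfer-perihelion v_p = √[μ(2/r₁ − 1/a_t)] = 74320 m/s.
Δv₁ = v_p − v_c1 = 18990 m/s.
At r₂: circular v_c2 = √(μ/r₂) = 18240 m/s; transfer-aphelion v_a = √[μ(2/r₂ − 1/a_t)] = 8073 m/s.
Δv₂ = v_c2 − v_a = 10160 m/s.
Total Δv = Δv₁ + Δv₂ = 29150 m/s = 29.15 km/s.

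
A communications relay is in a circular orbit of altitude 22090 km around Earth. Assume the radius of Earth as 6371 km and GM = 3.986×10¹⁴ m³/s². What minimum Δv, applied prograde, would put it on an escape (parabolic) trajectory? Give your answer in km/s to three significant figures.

Δv ≈ 1.55 km/s

r = 6371 + 22090 = 28461 km = 2.8461×10⁷ m.
Circular speed v_c = √(μ/r) = 3742 m/s.
Escape speed v_esc = √(2μ/r) = √2 × v_c = 5292 m/s.
Δv = v_esc − v_c = 1550 m/s = 1.550 km/s.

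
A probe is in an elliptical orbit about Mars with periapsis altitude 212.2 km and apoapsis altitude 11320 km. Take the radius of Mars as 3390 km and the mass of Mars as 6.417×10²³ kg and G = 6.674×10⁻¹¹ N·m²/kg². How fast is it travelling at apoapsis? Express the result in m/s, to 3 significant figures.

v ≈ 1070 m/s

μ = GM = 6.674×10⁻¹¹ × 6.417×10²³ = 4.283×10¹³ m³/s².
r_p = 3390 + 212.2 = 3602.2 km = 3.6022×10⁶ m.
r_a = 3390 + 11320 = 14710 km = 1.4710×10⁷ m.
Semi-major axis a = (r_p + r_a)/2 = 9156.1 km = 9.156×10⁶ m.
Vis-viva: v² = μ(2/r − 1/a) = 4.283×10¹³ × (1.360×10⁻⁷ − 1.092×10⁻⁷) = 1.145×10⁶ m²/s².
v = 1070 m/s.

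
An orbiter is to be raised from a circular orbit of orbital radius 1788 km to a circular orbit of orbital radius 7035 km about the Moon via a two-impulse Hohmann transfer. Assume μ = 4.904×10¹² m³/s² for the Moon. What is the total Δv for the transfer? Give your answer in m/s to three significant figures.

r₁ = 1788 km = 1.788×10⁶ m.
r₂ = 7035 km = 7.035×10⁶ m.
Transfer ellipse a_t = (r₁ + r₂)/2 = 4.412×10⁶ m.
At r₁: circular v_c1 = √(μ/r₁) = 1656 m/s; transfer-perilune v_p = √[μ(2/r₁ − 1/a_t)] = 2091 m/s.
Δv₁ = v_p − v_c1 = 435.2 m/s.
At r₂: circular v_c2 = √(μ/r₂) = 834.9 m/s; transfer-apolune v_a = √[μ(2/r₂ − 1/a_t)] = 531.5 m/s.
Δv₂ = v_c2 − v_a = 303.4 m/s.
Total Δv = Δv₁ + Δv₂ = 738.6 m/s.

Δv_total ≈ 739 m/s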